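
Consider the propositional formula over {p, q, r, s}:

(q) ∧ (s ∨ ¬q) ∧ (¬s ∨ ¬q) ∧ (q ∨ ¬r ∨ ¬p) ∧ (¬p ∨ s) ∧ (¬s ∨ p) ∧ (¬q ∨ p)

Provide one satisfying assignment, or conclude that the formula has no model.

UNSATISFIABLE

Unit clause (q) forces q = True.
Unit clause (s) forces s = True.
Now (¬s) is unsatisfied and unit — conflict.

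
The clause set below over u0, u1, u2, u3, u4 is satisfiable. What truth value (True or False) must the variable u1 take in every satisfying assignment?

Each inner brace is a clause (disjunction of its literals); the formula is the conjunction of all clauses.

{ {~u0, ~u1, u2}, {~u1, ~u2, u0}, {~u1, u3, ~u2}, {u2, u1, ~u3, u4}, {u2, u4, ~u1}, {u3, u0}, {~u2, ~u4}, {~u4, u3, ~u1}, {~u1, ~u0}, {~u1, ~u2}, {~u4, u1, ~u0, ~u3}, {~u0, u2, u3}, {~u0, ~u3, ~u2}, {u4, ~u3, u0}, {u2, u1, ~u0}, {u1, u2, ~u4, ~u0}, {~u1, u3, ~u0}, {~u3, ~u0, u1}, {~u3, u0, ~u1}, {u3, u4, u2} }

False

Suppose u1 = 1.
The clause (~u0) is unit, so u0 = 0.
The clause (~u2) is unit, so u2 = 0.
The clause (u4) is unit, so u4 = 1.
The clause (u3) is unit, so u3 = 1.
But (~u3) is also a unit clause — contradiction.
So every satisfying assignment has u1 = False.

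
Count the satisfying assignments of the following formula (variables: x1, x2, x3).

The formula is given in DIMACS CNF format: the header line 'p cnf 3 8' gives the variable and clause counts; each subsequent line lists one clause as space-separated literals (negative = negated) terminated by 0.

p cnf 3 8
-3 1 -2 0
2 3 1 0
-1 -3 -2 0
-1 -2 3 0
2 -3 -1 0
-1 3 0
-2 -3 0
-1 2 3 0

There are 2^3 = 8 truth assignments over (x1, x2, x3).
Split on x2. With x2 = True, the clauses containing x2 are satisfied and ¬x2 drops from the rest; 1 of the 2^2 = 4 assignments to the other variables satisfy what remains.
With x2 = False, by the same count on the reduced clause set, 1 assignment works.
(One model: x1=F, x2=F, x3=T.)
Total: 1 + 1 = 2.

2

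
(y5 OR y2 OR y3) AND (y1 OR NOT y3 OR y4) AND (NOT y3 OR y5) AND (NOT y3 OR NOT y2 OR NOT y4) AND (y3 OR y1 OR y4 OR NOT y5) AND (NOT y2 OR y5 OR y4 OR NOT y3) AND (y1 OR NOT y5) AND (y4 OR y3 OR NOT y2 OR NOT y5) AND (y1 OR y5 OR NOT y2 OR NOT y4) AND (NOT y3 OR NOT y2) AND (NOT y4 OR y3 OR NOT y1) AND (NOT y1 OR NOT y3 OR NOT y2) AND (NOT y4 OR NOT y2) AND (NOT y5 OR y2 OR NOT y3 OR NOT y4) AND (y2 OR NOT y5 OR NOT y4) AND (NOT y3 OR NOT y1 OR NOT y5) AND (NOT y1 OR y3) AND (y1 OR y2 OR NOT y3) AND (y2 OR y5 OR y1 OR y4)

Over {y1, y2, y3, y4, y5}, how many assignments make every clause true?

There are 2^5 = 32 truth assignments over (y1, y2, y3, y4, y5).
Split on y3. With y3 = true, the clauses containing y3 are satisfied and NOT y3 drops from the rest; 0 of the 2^4 = 16 assignments to the other variables satisfy what remains.
With y3 = false, by the same count on the reduced clause set, 1 assignment works.
(One model: y1=F, y2=T, y3=F, y4=F, y5=F.)
Total: 0 + 1 = 1.

1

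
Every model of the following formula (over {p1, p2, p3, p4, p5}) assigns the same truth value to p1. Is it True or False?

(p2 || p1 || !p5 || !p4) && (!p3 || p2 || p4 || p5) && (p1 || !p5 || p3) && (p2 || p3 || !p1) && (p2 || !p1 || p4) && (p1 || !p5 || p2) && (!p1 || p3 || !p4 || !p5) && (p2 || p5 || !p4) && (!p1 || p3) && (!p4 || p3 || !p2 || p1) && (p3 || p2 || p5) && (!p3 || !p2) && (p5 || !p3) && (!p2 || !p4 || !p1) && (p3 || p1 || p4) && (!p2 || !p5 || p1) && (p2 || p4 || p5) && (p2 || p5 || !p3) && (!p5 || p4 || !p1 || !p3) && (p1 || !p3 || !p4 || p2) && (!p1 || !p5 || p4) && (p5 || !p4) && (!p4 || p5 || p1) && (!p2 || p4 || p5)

True

Suppose p1 = false.
Case p5 = false:
(!p3) alone gives p3 = false.
(p2) alone gives p2 = true.
(!p4) alone gives p4 = false.
Now (p4) is unsatisfied and unit — conflict.
Undo p5 and try p5 = true.
(p3) alone gives p3 = true.
(p2) alone gives p2 = true.
Now (!p2) is unsatisfied and unit — conflict.
Both values of p5 lead to a conflict.
So every satisfying assignment has p1 = True.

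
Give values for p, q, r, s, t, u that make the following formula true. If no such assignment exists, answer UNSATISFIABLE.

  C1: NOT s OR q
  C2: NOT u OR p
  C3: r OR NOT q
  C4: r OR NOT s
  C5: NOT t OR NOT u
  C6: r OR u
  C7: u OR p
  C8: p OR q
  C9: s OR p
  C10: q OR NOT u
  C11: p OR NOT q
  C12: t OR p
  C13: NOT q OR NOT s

p ↦ true; q ↦ true; r ↦ true; s ↦ false; t ↦ false; u ↦ true

Branch on s: set s = false.
(p) alone gives p = true.
Branch on r: set r = true.
Branch on t: set t = false.
Branch on q: set q = true.
No clause remains; u is free.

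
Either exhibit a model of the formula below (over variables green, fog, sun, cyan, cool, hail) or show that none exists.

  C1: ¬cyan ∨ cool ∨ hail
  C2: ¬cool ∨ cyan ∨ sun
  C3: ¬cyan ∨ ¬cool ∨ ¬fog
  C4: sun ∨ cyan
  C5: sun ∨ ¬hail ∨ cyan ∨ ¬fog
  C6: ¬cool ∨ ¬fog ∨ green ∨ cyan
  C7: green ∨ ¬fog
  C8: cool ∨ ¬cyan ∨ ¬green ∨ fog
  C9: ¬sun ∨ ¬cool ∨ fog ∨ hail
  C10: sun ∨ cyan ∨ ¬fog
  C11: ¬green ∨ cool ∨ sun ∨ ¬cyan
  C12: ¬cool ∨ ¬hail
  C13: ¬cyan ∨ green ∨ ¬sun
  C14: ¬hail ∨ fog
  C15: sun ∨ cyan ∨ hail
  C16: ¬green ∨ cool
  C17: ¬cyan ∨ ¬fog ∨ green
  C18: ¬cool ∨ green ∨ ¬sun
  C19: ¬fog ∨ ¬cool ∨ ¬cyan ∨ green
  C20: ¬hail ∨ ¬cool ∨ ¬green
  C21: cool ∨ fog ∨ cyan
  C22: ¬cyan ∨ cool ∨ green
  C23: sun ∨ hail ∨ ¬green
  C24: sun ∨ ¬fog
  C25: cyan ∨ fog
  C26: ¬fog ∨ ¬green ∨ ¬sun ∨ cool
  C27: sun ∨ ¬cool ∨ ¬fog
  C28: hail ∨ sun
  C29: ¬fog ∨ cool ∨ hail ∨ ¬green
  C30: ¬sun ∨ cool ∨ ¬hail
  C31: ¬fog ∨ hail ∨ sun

green: True, fog: True, sun: True, cyan: False, cool: True, hail: False

Branch on sun: set sun = True.
Branch on green: set green = True.
The clause (cool) is unit, so cool = True.
The clause (¬hail) is unit, so hail = False.
The clause (fog) is unit, so fog = True.
The clause (¬cyan) is unit, so cyan = False.
All clauses are satisfied.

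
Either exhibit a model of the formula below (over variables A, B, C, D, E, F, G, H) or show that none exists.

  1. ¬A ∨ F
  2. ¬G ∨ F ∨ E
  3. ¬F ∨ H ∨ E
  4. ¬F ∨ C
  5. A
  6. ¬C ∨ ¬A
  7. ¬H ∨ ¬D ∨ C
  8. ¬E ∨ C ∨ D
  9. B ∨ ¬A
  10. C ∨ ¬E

UNSATISFIABLE

Unit clause (A) forces A = True.
Unit clause (F) forces F = True.
Unit clause (C) forces C = True.
Now (¬C) is unsatisfied and unit — conflict.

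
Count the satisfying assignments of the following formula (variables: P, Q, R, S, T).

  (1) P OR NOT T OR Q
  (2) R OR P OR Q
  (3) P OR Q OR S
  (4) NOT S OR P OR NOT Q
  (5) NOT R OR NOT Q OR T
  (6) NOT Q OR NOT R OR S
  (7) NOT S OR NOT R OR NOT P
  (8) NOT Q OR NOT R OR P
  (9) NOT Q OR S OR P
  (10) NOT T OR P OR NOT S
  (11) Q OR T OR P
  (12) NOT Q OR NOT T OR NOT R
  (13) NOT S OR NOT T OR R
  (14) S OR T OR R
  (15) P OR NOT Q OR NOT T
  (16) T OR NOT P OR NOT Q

There are 2^5 = 32 truth assignments over (P, Q, R, S, T).
Split on P. With P = true, the clauses containing P are satisfied and NOT P drops from the rest; 5 of the 2^4 = 16 assignments to the other variables satisfy what remains.
With P = false, by the same count on the reduced clause set, 0 assignments work.
Total: 5 + 0 = 5.

5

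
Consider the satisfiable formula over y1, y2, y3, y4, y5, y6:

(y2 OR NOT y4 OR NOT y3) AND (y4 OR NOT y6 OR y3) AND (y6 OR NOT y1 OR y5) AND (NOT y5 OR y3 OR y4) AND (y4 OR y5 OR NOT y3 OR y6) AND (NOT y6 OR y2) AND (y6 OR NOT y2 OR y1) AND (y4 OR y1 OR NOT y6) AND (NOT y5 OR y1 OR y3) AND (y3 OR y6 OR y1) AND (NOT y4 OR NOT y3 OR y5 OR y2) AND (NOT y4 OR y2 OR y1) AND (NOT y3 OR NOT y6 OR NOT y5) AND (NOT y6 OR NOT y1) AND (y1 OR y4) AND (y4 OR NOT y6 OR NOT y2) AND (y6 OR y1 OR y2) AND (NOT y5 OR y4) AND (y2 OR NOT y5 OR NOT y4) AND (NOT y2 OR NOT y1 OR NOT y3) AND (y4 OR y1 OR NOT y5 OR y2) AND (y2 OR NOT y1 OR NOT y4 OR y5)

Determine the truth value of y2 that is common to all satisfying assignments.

Suppose y2 = false.
(NOT y6) alone gives y6 = false.
(y1) alone gives y1 = true.
(y5) alone gives y5 = true.
(y4) alone gives y4 = true.
That conflicts with the unit clause (NOT y4).
So every satisfying assignment has y2 = True.

True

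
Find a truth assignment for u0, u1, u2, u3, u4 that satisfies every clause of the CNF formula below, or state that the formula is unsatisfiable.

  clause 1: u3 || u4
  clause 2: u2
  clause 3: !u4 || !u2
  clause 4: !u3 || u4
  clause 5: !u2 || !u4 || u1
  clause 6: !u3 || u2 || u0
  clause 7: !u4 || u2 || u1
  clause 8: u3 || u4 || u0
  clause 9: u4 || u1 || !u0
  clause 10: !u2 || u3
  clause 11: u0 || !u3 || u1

(u2) alone gives u2 = true.
(!u4) alone gives u4 = false.
(u3) alone gives u3 = true.
That conflicts with the unit clause (!u3).

UNSATISFIABLE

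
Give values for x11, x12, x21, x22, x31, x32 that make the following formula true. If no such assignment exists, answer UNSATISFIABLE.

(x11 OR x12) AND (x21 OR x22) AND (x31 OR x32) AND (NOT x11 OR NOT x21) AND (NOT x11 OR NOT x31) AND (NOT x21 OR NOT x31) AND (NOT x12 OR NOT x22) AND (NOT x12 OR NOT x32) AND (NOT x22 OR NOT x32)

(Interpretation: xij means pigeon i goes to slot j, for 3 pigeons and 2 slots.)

Branch on x11: set x11 = true.
From the singleton clause (NOT x21), x21 = false.
From the singleton clause (x22), x22 = true.
From the singleton clause (NOT x31), x31 = false.
From the singleton clause (x32), x32 = true.
But (NOT x32) is also a unit clause — contradiction.
So x11 must be the other value — set x11 = false.
From the singleton clause (x12), x12 = true.
From the singleton clause (NOT x22), x22 = false.
From the singleton clause (x21), x21 = true.
From the singleton clause (NOT x31), x31 = false.
From the singleton clause (x32), x32 = true.
But (NOT x32) is also a unit clause — contradiction.
Either choice for x11 ends in contradiction.

UNSATISFIABLE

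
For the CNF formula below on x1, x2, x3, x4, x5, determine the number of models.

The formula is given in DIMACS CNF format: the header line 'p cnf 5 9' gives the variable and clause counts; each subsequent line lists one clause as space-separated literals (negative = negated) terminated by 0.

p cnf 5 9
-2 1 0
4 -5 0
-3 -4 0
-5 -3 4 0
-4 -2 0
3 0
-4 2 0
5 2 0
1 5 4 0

There are 2^5 = 32 truth assignments over (x1, x2, x3, x4, x5).
Split on x3. With x3 = True, the clauses containing x3 are satisfied and ¬x3 drops from the rest; 1 of the 2^4 = 16 assignments to the other variables satisfy what remains.
With x3 = False, by the same count on the reduced clause set, 0 assignments work.
(One model: x1=T, x2=T, x3=T, x4=F, x5=F.)
Total: 1 + 0 = 1.

1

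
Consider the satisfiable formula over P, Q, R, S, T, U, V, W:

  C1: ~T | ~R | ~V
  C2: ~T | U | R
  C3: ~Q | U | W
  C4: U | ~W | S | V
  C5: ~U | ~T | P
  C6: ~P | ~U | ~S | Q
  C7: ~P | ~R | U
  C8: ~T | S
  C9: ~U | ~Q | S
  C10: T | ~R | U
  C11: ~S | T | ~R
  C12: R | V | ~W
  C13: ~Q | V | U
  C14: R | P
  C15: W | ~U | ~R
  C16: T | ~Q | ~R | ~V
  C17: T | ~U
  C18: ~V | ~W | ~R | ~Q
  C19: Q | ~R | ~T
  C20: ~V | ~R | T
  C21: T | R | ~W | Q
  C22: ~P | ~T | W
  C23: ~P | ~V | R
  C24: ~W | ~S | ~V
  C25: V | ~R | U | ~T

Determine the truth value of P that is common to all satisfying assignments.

Suppose P = 0.
Unit clause (R) forces R = 1.
Case T = 0:
Unit clause (U) forces U = 1.
That conflicts with the unit clause (~U).
That branch fails; take T = 1 instead.
Unit clause (~V) forces V = 0.
Unit clause (~U) forces U = 0.
That conflicts with the unit clause (U).
Neither T = 1 nor T = 0 works.
So every satisfying assignment has P = True.

True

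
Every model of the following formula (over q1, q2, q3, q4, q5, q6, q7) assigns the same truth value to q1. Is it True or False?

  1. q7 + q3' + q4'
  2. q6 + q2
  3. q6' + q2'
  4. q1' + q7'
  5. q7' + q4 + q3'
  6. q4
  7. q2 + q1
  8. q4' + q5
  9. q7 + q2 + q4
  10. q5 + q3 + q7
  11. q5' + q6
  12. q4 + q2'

True

Suppose q1 = 0.
(q4) alone gives q4 = 1.
(q2) alone gives q2 = 1.
(q6') alone gives q6 = 0.
(q5) alone gives q5 = 1.
Now (q5') is unsatisfied and unit — conflict.
So every satisfying assignment has q1 = True.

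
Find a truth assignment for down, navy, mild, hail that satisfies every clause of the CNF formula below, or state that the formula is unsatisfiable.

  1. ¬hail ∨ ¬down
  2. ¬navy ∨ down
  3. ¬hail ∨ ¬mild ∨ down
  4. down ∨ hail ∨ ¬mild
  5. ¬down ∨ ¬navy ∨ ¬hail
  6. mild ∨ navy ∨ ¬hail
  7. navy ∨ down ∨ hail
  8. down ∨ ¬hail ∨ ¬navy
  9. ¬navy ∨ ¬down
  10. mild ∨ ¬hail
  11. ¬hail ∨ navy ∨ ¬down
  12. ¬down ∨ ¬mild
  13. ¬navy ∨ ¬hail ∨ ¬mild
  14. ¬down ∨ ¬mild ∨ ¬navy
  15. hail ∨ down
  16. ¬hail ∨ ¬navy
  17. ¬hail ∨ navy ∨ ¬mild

down: True; navy: False; mild: False; hail: False

Suppose hail = False.
(down) alone gives down = True.
(¬navy) alone gives navy = False.
(¬mild) alone gives mild = False.
All clauses are satisfied.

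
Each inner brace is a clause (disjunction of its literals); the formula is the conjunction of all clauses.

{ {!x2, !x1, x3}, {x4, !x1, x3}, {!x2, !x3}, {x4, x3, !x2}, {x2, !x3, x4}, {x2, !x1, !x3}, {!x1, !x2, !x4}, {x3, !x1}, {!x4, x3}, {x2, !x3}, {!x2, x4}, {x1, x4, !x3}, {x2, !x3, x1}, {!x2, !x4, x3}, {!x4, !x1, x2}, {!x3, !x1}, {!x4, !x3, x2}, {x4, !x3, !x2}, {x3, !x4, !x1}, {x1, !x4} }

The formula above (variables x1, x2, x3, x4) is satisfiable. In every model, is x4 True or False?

False

Suppose x4 = true.
From the singleton clause (x3), x3 = true.
From the singleton clause (!x2), x2 = false.
Now (x2) is unsatisfied and unit — conflict.
So every satisfying assignment has x4 = False.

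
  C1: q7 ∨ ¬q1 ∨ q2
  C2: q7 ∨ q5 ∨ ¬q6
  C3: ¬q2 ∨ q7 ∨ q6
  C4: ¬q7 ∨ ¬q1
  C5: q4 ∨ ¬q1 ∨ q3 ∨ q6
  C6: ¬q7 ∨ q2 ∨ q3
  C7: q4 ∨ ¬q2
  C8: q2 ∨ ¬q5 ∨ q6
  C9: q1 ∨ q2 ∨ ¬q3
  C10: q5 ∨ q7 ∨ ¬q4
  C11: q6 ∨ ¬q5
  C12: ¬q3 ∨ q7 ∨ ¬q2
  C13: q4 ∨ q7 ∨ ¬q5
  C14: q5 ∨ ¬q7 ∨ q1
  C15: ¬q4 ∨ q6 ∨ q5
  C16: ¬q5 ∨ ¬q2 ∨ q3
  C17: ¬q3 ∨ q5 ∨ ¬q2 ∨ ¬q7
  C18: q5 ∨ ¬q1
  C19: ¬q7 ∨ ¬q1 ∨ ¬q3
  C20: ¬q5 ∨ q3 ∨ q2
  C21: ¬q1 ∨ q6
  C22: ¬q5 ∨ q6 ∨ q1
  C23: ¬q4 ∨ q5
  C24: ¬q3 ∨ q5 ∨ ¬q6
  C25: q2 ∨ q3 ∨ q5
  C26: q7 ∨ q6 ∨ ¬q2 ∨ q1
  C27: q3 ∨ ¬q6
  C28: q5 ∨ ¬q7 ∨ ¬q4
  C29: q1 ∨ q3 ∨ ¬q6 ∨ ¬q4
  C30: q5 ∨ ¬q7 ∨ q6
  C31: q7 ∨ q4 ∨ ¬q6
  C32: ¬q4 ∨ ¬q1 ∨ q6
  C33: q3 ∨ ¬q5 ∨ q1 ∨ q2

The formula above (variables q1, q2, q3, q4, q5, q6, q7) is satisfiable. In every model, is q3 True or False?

True

Suppose q3 = False.
(¬q6) alone gives q6 = False.
(¬q5) alone gives q5 = False.
(¬q4) alone gives q4 = False.
(¬q1) alone gives q1 = False.
(¬q2) alone gives q2 = False.
But (q2) is also a unit clause — contradiction.
So every satisfying assignment has q3 = True.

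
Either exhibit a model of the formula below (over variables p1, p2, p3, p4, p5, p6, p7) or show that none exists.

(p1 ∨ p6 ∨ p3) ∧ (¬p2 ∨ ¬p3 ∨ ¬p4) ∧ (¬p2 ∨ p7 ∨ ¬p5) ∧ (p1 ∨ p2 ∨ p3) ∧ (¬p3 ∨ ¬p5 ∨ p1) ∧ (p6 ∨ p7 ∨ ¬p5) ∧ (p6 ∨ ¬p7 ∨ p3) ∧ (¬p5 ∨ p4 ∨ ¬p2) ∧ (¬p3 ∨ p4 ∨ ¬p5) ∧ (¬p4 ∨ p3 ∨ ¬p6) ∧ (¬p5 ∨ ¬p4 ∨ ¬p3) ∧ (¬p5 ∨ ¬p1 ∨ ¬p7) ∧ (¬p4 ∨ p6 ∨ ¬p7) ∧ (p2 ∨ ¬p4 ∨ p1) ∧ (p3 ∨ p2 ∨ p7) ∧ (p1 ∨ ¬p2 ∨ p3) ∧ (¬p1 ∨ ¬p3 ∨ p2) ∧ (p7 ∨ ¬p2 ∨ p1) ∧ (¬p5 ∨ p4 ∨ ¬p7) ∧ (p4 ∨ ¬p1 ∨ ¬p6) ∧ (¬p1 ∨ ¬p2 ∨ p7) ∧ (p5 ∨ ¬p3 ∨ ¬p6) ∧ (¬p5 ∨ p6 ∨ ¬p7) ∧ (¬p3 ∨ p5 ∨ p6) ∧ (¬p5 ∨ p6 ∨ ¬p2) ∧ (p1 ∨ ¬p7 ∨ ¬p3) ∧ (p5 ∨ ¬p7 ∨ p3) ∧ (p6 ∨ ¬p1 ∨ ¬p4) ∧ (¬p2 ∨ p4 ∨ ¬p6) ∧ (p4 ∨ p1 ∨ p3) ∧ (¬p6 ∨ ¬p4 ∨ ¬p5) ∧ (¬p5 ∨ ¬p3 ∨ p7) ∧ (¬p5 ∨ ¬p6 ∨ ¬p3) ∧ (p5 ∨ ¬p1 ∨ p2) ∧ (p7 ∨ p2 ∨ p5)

UNSATISFIABLE

Case p1 = True:
Case p5 = False:
(p2) alone gives p2 = True.
(p7) alone gives p7 = True.
(p3) alone gives p3 = True.
(¬p4) alone gives p4 = False.
(¬p6) alone gives p6 = False.
Now (p6) is unsatisfied and unit — conflict.
Undo p5 and try p5 = True.
(¬p7) alone gives p7 = False.
(¬p2) alone gives p2 = False.
(p6) alone gives p6 = True.
(p3) alone gives p3 = True.
Now (¬p3) is unsatisfied and unit — conflict.
Neither p5 = True nor p5 = False works.
Undo p1 and try p1 = False.
Case p6 = True:
Case p2 = True:
(p3) alone gives p3 = True.
(¬p4) alone gives p4 = False.
Now (p4) is unsatisfied and unit — conflict.
Undo p2 and try p2 = False.
(p3) alone gives p3 = True.
(¬p5) alone gives p5 = False.
Now (p5) is unsatisfied and unit — conflict.
Neither p2 = True nor p2 = False works.
Undo p6 and try p6 = False.
(p3) alone gives p3 = True.
(¬p5) alone gives p5 = False.
Now (p5) is unsatisfied and unit — conflict.
Neither p6 = True nor p6 = False works.
Neither p1 = True nor p1 = False works.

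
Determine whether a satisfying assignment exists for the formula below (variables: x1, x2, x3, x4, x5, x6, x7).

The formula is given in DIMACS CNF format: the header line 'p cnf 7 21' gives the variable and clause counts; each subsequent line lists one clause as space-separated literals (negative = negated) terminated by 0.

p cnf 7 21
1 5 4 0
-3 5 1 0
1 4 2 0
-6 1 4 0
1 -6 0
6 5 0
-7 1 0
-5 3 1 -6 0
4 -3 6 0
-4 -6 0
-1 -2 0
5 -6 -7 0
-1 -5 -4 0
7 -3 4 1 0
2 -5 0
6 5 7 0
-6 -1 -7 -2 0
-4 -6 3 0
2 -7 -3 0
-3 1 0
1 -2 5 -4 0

Satisfiable

Branch on x1: set x1 = False.
The clause (¬x6) is unit, so x6 = False.
The clause (x5) is unit, so x5 = True.
The clause (¬x7) is unit, so x7 = False.
The clause (x2) is unit, so x2 = True.
The clause (¬x3) is unit, so x3 = False.
No clause remains; x4 is free.
A satisfying assignment: x1: False, x2: True, x3: False, x4: True, x5: True, x6: False, x7: False.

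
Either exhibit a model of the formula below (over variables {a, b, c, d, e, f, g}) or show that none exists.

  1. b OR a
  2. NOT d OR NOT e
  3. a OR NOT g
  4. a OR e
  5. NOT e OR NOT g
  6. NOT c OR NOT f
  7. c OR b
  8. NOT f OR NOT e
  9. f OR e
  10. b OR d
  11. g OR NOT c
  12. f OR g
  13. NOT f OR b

Case b = true:
Case d = false:
Case a = true:
Case e = false:
(f) alone gives f = true.
(NOT c) alone gives c = false.
All clauses hold; g can take either value.

a ↦ true, b ↦ true, c ↦ false, d ↦ false, e ↦ false, f ↦ true, g ↦ false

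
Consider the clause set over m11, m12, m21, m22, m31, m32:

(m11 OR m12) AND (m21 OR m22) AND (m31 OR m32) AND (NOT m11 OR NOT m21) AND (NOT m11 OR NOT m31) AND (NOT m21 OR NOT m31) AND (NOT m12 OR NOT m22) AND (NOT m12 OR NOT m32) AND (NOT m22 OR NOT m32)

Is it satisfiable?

Suppose m11 = true.
The clause (NOT m21) is unit, so m21 = false.
The clause (m22) is unit, so m22 = true.
The clause (NOT m31) is unit, so m31 = false.
The clause (m32) is unit, so m32 = true.
Now (NOT m32) is unsatisfied and unit — conflict.
Undo m11 and try m11 = false.
The clause (m12) is unit, so m12 = true.
The clause (NOT m22) is unit, so m22 = false.
The clause (m21) is unit, so m21 = true.
The clause (NOT m31) is unit, so m31 = false.
The clause (m32) is unit, so m32 = true.
Now (NOT m32) is unsatisfied and unit — conflict.
Both values of m11 lead to a conflict.
No assignment satisfies every clause.

No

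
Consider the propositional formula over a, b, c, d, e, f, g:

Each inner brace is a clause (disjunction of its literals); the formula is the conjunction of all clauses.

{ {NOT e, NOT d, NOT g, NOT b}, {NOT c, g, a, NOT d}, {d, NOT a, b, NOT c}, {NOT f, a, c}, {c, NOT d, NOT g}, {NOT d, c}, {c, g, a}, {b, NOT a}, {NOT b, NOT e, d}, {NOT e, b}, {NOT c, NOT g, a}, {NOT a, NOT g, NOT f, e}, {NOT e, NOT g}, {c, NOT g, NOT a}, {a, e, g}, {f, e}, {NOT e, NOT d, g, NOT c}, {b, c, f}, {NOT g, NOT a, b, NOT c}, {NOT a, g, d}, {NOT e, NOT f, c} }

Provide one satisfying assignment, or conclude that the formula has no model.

Case d = true:
Unit clause (c) forces c = true.
Case g = false:
Unit clause (a) forces a = true.
Unit clause (b) forces b = true.
Unit clause (NOT e) forces e = false.
Unit clause (f) forces f = true.
All clauses are satisfied.

a=true, b=true, c=true, d=true, e=false, f=true, g=false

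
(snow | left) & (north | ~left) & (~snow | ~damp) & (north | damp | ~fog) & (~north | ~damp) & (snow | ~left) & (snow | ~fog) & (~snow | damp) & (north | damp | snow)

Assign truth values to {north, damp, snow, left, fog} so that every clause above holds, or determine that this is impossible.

Branch on snow: set snow = 1.
From the singleton clause (~damp), damp = 0.
Now (damp) is unsatisfied and unit — conflict.
Undo snow and try snow = 0.
From the singleton clause (left), left = 1.
Now (~left) is unsatisfied and unit — conflict.
Neither snow = 1 nor snow = 0 works.

UNSATISFIABLE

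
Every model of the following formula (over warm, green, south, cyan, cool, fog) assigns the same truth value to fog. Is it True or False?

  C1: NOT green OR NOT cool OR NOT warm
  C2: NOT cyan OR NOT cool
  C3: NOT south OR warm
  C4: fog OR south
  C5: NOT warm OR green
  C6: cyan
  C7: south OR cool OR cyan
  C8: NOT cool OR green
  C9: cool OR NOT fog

Suppose fog = true.
Unit clause (cyan) forces cyan = true.
Unit clause (NOT cool) forces cool = false.
That conflicts with the unit clause (cool).
So every satisfying assignment has fog = False.

False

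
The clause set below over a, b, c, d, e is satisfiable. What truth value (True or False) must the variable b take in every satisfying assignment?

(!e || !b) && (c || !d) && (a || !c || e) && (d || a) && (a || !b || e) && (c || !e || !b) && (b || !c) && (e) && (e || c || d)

Suppose b = true.
From the singleton clause (!e), e = false.
But (e) is also a unit clause — contradiction.
So every satisfying assignment has b = False.

False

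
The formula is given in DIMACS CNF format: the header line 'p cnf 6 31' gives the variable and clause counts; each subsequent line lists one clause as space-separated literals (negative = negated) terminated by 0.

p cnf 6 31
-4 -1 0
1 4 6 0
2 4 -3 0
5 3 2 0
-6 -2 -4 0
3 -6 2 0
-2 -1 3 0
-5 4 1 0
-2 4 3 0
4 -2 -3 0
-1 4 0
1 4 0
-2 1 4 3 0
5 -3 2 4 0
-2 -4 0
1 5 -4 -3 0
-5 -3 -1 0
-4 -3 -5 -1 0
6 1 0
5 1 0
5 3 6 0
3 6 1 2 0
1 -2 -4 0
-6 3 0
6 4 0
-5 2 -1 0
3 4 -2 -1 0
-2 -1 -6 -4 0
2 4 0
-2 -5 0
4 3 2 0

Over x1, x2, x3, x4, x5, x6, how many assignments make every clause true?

1

There are 2^6 = 64 truth assignments over (x1, x2, x3, x4, x5, x6).
Split on x2. With x2 = True, the clauses containing x2 are satisfied and ¬x2 drops from the rest; 0 of the 2^5 = 32 assignments to the other variables satisfy what remains.
With x2 = False, by the same count on the reduced clause set, 1 assignment works.
Total: 0 + 1 = 1.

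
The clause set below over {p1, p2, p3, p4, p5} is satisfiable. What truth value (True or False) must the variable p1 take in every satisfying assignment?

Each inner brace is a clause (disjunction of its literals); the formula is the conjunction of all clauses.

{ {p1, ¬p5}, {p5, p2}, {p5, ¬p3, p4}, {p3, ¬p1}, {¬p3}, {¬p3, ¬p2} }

False

Suppose p1 = True.
(p3) alone gives p3 = True.
But (¬p3) is also a unit clause — contradiction.
So every satisfying assignment has p1 = False.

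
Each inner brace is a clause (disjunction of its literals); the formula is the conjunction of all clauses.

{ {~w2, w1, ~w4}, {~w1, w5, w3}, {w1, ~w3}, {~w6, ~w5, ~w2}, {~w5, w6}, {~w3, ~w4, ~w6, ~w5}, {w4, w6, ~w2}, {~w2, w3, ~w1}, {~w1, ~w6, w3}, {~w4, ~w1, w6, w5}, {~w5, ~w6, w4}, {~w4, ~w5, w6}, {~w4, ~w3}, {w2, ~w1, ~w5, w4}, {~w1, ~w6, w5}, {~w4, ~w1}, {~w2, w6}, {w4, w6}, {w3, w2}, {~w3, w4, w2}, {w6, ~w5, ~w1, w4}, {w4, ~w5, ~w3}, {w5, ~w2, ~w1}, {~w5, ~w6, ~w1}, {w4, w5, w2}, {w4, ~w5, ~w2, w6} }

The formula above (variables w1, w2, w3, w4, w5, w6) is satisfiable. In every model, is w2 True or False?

Suppose w2 = 0.
Unit clause (w3) forces w3 = 1.
Unit clause (w1) forces w1 = 1.
Unit clause (~w4) forces w4 = 0.
Now (w4) is unsatisfied and unit — conflict.
So every satisfying assignment has w2 = True.

True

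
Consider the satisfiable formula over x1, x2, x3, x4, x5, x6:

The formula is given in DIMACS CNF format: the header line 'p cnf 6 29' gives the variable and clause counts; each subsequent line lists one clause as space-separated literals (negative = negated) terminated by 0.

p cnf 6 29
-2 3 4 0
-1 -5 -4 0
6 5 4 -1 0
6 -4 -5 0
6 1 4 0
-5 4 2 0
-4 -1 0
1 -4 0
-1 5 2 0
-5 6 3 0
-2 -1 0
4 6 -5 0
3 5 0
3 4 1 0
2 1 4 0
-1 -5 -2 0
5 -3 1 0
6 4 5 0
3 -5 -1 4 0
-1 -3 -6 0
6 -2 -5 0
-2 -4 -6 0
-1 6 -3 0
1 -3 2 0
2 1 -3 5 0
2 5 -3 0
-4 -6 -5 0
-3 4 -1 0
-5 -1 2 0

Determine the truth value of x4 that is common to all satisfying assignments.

Suppose x4 = True.
(¬x1) alone gives x1 = False.
That conflicts with the unit clause (x1).
So every satisfying assignment has x4 = False.

False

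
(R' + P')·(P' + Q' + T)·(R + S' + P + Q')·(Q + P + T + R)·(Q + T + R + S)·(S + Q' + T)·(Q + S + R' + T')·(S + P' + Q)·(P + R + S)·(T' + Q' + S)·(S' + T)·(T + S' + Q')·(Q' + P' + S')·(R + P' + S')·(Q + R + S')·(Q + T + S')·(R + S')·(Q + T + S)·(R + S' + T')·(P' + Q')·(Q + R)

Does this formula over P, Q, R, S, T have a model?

Yes

Branch on R: set R = 1.
(P') alone gives P = 0.
Branch on S: set S = 1.
(T) alone gives T = 1.
All clauses hold; Q can take either value.
A satisfying assignment: P: 0; Q: 1; R: 1; S: 1; T: 1.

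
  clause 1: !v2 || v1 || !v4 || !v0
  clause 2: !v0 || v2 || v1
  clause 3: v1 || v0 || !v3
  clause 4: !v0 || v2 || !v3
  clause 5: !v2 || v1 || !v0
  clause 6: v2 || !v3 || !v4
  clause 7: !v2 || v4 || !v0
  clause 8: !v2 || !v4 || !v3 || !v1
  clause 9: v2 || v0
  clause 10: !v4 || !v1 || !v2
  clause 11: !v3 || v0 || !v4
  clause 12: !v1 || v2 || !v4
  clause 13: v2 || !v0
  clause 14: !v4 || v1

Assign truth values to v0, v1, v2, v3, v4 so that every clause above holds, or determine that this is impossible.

v0=false; v1=true; v2=true; v3=false; v4=false

Case v2 = true:
Case v1 = true:
Unit clause (!v4) forces v4 = false.
Unit clause (!v0) forces v0 = false.
No clause remains; v3 is free.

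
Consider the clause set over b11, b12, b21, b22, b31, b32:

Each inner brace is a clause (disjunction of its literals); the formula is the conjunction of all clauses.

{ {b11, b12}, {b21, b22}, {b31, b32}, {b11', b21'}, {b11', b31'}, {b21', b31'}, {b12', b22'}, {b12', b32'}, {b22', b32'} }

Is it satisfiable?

Branch on b11: set b11 = 1.
(b21') alone gives b21 = 0.
(b22) alone gives b22 = 1.
(b31') alone gives b31 = 0.
(b32) alone gives b32 = 1.
But (b32') is also a unit clause — contradiction.
Backtrack on b11: now try b11 = 0.
(b12) alone gives b12 = 1.
(b22') alone gives b22 = 0.
(b21) alone gives b21 = 1.
(b31') alone gives b31 = 0.
(b32) alone gives b32 = 1.
But (b32') is also a unit clause — contradiction.
Both values of b11 lead to a conflict.
No assignment satisfies every clause.

No, unsatisfiable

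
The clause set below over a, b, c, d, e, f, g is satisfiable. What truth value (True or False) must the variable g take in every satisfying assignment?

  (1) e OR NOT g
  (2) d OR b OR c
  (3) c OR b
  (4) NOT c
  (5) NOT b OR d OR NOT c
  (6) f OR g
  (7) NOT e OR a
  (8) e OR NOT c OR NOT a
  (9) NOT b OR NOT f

True

Suppose g = false.
From the singleton clause (NOT c), c = false.
From the singleton clause (b), b = true.
From the singleton clause (f), f = true.
Now (NOT f) is unsatisfied and unit — conflict.
So every satisfying assignment has g = True.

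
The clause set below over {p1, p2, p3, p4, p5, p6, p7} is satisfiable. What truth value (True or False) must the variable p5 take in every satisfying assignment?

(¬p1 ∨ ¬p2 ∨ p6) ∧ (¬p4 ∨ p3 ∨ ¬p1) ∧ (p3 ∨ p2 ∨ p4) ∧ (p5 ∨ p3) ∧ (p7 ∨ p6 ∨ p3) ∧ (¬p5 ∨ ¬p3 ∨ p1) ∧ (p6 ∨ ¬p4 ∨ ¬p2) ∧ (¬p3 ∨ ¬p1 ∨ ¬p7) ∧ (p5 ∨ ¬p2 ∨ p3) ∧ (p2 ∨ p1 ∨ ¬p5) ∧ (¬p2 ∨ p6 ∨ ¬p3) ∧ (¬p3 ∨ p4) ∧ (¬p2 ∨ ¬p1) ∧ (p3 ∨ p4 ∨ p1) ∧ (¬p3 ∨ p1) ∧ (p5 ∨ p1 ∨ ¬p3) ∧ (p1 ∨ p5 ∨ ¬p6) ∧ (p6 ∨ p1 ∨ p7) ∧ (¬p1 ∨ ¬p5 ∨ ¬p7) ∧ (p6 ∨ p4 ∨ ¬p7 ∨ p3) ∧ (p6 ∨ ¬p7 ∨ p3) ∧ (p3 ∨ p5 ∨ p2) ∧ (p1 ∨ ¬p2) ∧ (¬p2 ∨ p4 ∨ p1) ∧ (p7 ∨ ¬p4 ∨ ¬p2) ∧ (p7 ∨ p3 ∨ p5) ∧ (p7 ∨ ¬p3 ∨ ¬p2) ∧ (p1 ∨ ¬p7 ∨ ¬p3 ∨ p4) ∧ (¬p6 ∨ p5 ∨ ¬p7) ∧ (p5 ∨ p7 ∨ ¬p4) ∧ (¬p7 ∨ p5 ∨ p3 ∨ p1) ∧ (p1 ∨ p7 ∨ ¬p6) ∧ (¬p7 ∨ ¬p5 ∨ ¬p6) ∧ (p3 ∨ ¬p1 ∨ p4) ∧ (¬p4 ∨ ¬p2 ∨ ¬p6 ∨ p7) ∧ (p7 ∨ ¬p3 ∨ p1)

Suppose p5 = False.
(p3) alone gives p3 = True.
(p4) alone gives p4 = True.
(p1) alone gives p1 = True.
(¬p7) alone gives p7 = False.
That conflicts with the unit clause (p7).
So every satisfying assignment has p5 = True.

True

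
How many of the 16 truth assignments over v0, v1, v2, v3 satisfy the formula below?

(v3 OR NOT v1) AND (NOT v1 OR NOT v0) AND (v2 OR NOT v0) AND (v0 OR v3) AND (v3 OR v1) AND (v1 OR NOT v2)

There are 2^4 = 16 truth assignments over (v0, v1, v2, v3).
Check each against the 6 clauses (columns in the order v0, v1, v2, v3):
  F F F F  ✗ fails (v0 OR v3)
  F F F T  ✓ satisfies all
  F F T F  ✗ fails (v0 OR v3)
  F F T T  ✗ fails (v1 OR NOT v2)
  F T F F  ✗ fails (v3 OR NOT v1)
  F T F T  ✓ satisfies all
  F T T F  ✗ fails (v3 OR NOT v1)
  F T T T  ✓ satisfies all
  T F F F  ✗ fails (v2 OR NOT v0)
  T F F T  ✗ fails (v2 OR NOT v0)
  T F T F  ✗ fails (v3 OR v1)
  T F T T  ✗ fails (v1 OR NOT v2)
  T T F F  ✗ fails (v3 OR NOT v1)
  T T F T  ✗ fails (NOT v1 OR NOT v0)
  T T T F  ✗ fails (v3 OR NOT v1)
  T T T T  ✗ fails (NOT v1 OR NOT v0)
3 of the 16 rows are models.

3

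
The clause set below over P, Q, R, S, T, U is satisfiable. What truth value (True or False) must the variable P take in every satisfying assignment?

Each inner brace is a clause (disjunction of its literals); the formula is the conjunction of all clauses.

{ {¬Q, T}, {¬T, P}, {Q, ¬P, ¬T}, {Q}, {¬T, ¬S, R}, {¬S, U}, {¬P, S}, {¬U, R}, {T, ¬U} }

Suppose P = False.
The clause (¬T) is unit, so T = False.
The clause (¬Q) is unit, so Q = False.
But (Q) is also a unit clause — contradiction.
So every satisfying assignment has P = True.

True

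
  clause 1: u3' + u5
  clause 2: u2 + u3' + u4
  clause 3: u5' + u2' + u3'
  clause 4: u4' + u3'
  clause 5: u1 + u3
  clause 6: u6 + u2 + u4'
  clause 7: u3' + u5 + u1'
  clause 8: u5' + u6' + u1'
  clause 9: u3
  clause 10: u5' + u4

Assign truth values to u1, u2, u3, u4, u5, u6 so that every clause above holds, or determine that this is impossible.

UNSATISFIABLE

From the singleton clause (u3), u3 = 1.
From the singleton clause (u5), u5 = 1.
From the singleton clause (u2'), u2 = 0.
From the singleton clause (u4), u4 = 1.
But (u4') is also a unit clause — contradiction.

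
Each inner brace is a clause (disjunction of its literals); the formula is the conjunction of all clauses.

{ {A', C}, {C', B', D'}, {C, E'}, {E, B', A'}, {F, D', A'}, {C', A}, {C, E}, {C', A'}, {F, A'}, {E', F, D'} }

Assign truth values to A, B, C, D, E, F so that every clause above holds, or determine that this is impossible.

Try A = 0.
Unit clause (C') forces C = 0.
Unit clause (E') forces E = 0.
Now (E) is unsatisfied and unit — conflict.
That branch fails; take A = 1 instead.
Unit clause (C) forces C = 1.
Now (C') is unsatisfied and unit — conflict.
Neither A = 1 nor A = 0 works.

UNSATISFIABLE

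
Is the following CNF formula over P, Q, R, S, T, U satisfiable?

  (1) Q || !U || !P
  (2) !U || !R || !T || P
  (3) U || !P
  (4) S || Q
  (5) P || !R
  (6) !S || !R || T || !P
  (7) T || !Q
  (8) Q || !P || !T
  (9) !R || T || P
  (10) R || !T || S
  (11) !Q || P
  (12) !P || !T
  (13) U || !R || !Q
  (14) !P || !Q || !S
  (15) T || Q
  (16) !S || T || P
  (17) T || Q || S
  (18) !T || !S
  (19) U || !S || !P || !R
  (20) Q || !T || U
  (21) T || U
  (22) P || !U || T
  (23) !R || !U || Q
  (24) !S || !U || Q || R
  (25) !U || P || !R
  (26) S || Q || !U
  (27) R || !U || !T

Case U = true:
Case Q = true:
From the singleton clause (T), T = true.
From the singleton clause (P), P = true.
But (!P) is also a unit clause — contradiction.
Backtrack on Q: now try Q = false.
From the singleton clause (!P), P = false.
From the singleton clause (S), S = true.
From the singleton clause (!R), R = false.
But (R) is also a unit clause — contradiction.
Neither Q = true nor Q = false works.
Backtrack on U: now try U = false.
From the singleton clause (!P), P = false.
From the singleton clause (!R), R = false.
From the singleton clause (!Q), Q = false.
From the singleton clause (S), S = true.
From the singleton clause (T), T = true.
But (!T) is also a unit clause — contradiction.
Neither U = true nor U = false works.
No assignment satisfies every clause.

Unsatisfiable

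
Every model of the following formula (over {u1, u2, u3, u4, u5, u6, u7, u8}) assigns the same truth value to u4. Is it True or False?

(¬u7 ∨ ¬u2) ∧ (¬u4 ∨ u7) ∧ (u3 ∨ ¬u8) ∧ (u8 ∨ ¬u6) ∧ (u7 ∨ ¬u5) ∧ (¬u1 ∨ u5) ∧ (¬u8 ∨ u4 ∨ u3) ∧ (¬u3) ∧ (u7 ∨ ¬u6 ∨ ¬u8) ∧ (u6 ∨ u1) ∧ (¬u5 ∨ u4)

Suppose u4 = False.
Unit clause (¬u3) forces u3 = False.
Unit clause (¬u8) forces u8 = False.
Unit clause (¬u6) forces u6 = False.
Unit clause (u1) forces u1 = True.
Unit clause (u5) forces u5 = True.
But (¬u5) is also a unit clause — contradiction.
So every satisfying assignment has u4 = True.

True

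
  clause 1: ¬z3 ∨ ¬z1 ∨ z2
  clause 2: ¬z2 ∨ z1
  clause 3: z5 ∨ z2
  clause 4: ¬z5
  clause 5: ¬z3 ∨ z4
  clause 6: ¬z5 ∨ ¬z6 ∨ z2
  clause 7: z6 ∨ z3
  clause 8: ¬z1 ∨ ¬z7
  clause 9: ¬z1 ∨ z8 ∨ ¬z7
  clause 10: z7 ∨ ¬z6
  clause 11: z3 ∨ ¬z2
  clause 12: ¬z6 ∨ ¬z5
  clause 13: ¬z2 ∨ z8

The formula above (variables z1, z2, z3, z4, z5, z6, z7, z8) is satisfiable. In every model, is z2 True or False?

Suppose z2 = False.
(z5) alone gives z5 = True.
But (¬z5) is also a unit clause — contradiction.
So every satisfying assignment has z2 = True.

True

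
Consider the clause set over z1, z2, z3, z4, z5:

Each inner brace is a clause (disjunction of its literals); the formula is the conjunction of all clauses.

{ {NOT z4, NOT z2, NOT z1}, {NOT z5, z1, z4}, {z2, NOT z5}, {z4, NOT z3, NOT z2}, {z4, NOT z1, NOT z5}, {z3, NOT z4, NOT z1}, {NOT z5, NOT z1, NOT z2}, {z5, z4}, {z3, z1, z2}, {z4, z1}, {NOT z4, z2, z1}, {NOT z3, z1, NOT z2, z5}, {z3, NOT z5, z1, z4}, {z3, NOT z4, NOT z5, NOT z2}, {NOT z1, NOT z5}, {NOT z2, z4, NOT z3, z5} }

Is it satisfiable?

Branch on z2: set z2 = true.
Branch on z4: set z4 = true.
(NOT z1) alone gives z1 = false.
Branch on z3: set z3 = true.
(z5) alone gives z5 = true.
This assignment satisfies each clause.
A satisfying assignment: z1: false,  z2: true,  z3: true,  z4: true,  z5: true.

Yes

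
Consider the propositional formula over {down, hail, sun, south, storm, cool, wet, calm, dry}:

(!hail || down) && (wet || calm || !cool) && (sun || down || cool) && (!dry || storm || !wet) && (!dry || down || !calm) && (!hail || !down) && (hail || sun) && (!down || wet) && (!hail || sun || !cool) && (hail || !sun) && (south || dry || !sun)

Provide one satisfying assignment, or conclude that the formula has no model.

UNSATISFIABLE

Case hail = false:
Unit clause (sun) forces sun = true.
Now (!sun) is unsatisfied and unit — conflict.
Backtrack on hail: now try hail = true.
Unit clause (down) forces down = true.
Now (!down) is unsatisfied and unit — conflict.
Either choice for hail ends in contradiction.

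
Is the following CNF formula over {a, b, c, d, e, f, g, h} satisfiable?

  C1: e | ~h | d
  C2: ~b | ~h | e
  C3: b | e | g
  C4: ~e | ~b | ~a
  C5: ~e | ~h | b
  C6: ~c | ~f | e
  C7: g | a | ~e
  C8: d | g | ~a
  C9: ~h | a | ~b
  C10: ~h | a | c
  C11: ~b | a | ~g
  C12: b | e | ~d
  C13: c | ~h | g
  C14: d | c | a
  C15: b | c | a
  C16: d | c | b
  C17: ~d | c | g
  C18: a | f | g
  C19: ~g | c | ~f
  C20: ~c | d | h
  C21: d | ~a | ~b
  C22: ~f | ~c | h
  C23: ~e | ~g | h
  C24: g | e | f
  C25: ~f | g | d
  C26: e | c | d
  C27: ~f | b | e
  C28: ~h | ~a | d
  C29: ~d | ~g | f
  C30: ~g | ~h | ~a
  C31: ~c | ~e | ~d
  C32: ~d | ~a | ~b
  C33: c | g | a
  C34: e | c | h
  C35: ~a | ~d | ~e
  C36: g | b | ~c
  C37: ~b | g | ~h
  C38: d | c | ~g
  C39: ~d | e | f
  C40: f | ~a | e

Unsatisfiable

Try e = 1.
Try b = 0.
(~h) alone gives h = 0.
(~g) alone gives g = 0.
(a) alone gives a = 1.
(d) alone gives d = 1.
That conflicts with the unit clause (~d).
That branch fails; take b = 1 instead.
(~a) alone gives a = 0.
(g) alone gives g = 1.
That conflicts with the unit clause (~g).
Either choice for b ends in contradiction.
That branch fails; take e = 0 instead.
Try h = 0.
(c) alone gives c = 1.
(~f) alone gives f = 0.
(d) alone gives d = 1.
That conflicts with the unit clause (~d).
That branch fails; take h = 1 instead.
(d) alone gives d = 1.
(~b) alone gives b = 0.
That conflicts with the unit clause (b).
Either choice for h ends in contradiction.
Either choice for e ends in contradiction.
No assignment satisfies every clause.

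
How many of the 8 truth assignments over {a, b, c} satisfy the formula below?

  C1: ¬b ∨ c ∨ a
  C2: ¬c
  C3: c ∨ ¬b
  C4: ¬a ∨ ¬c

There are 2^3 = 8 truth assignments over (a, b, c).
Check each against the 4 clauses (columns in the order a, b, c):
  F F F  ✓ satisfies all
  F F T  ✗ fails (¬c)
  F T F  ✗ fails (¬b ∨ c ∨ a)
  F T T  ✗ fails (¬c)
  T F F  ✓ satisfies all
  T F T  ✗ fails (¬c)
  T T F  ✗ fails (c ∨ ¬b)
  T T T  ✗ fails (¬c)
2 of the 8 rows are models.

2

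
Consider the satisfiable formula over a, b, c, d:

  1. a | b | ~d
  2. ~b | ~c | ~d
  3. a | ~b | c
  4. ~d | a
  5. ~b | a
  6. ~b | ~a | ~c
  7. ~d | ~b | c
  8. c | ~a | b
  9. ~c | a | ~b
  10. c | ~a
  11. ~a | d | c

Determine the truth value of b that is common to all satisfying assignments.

False

Suppose b = 1.
The clause (a) is unit, so a = 1.
The clause (~c) is unit, so c = 0.
That conflicts with the unit clause (c).
So every satisfying assignment has b = False.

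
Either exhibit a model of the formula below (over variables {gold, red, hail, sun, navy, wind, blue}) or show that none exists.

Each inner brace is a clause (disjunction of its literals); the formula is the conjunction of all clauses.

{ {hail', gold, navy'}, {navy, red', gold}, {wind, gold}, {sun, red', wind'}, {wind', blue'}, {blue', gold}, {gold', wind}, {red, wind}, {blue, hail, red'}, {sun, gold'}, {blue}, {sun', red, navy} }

UNSATISFIABLE

From the singleton clause (blue), blue = 1.
From the singleton clause (wind'), wind = 0.
From the singleton clause (gold), gold = 1.
That conflicts with the unit clause (gold').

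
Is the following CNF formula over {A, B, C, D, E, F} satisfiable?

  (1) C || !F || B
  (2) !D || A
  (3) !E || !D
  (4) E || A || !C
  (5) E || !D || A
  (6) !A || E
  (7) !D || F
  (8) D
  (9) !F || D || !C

No

Unit clause (D) forces D = true.
Unit clause (A) forces A = true.
Unit clause (!E) forces E = false.
Now (E) is unsatisfied and unit — conflict.
No assignment satisfies every clause.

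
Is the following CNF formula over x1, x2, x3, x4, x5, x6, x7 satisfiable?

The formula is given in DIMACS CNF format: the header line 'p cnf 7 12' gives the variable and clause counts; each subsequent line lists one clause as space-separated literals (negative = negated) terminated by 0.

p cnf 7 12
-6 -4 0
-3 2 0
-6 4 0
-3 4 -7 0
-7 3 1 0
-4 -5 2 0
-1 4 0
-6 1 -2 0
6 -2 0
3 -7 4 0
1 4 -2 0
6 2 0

No

Try x6 = False.
Unit clause (¬x2) forces x2 = False.
That conflicts with the unit clause (x2).
That branch fails; take x6 = True instead.
Unit clause (¬x4) forces x4 = False.
That conflicts with the unit clause (x4).
Either choice for x6 ends in contradiction.
No assignment satisfies every clause.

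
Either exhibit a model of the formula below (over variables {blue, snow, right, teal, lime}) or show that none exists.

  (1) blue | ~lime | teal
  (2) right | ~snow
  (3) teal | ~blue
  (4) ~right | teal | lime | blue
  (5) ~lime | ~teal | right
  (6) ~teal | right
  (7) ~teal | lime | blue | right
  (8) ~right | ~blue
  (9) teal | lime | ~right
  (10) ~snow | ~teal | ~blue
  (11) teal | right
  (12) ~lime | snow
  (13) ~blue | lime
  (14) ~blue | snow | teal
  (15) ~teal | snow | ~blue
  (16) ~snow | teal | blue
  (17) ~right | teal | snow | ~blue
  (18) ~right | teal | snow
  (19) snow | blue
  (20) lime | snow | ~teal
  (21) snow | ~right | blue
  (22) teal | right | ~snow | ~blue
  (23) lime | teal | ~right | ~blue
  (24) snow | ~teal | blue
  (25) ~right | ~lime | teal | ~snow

Branch on right: set right = 1.
(~blue) alone gives blue = 0.
(snow) alone gives snow = 1.
(teal) alone gives teal = 1.
All clauses hold; lime can take either value.

blue ↦ 0; snow ↦ 1; right ↦ 1; teal ↦ 1; lime ↦ 1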